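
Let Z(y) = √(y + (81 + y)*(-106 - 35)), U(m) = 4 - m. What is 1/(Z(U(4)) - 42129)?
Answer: -4681/197207118 - I*√141/197207118 ≈ -2.3736e-5 - 6.0213e-8*I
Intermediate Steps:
Z(y) = √(-11421 - 140*y) (Z(y) = √(y + (81 + y)*(-141)) = √(y + (-11421 - 141*y)) = √(-11421 - 140*y))
1/(Z(U(4)) - 42129) = 1/(√(-11421 - 140*(4 - 1*4)) - 42129) = 1/(√(-11421 - 140*(4 - 4)) - 42129) = 1/(√(-11421 - 140*0) - 42129) = 1/(√(-11421 + 0) - 42129) = 1/(√(-11421) - 42129) = 1/(9*I*√141 - 42129) = 1/(-42129 + 9*I*√141)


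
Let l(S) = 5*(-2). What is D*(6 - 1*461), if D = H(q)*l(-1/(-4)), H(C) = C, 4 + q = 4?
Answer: 0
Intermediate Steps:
q = 0 (q = -4 + 4 = 0)
l(S) = -10
D = 0 (D = 0*(-10) = 0)
D*(6 - 1*461) = 0*(6 - 1*461) = 0*(6 - 461) = 0*(-455) = 0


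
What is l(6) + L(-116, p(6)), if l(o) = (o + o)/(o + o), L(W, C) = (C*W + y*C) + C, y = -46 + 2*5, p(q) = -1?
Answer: 152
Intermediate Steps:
y = -36 (y = -46 + 10 = -36)
L(W, C) = -35*C + C*W (L(W, C) = (C*W - 36*C) + C = (-36*C + C*W) + C = -35*C + C*W)
l(o) = 1 (l(o) = (2*o)/((2*o)) = (2*o)*(1/(2*o)) = 1)
l(6) + L(-116, p(6)) = 1 - (-35 - 116) = 1 - 1*(-151) = 1 + 151 = 152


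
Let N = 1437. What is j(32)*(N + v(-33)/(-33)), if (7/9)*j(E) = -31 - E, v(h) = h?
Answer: -116478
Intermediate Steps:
j(E) = -279/7 - 9*E/7 (j(E) = 9*(-31 - E)/7 = -279/7 - 9*E/7)
j(32)*(N + v(-33)/(-33)) = (-279/7 - 9/7*32)*(1437 - 33/(-33)) = (-279/7 - 288/7)*(1437 - 33*(-1/33)) = -81*(1437 + 1) = -81*1438 = -116478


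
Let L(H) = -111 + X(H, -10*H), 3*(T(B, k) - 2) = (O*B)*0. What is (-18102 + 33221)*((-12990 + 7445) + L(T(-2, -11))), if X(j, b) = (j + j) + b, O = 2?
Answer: -85754968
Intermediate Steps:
X(j, b) = b + 2*j (X(j, b) = 2*j + b = b + 2*j)
T(B, k) = 2 (T(B, k) = 2 + ((2*B)*0)/3 = 2 + (1/3)*0 = 2 + 0 = 2)
L(H) = -111 - 8*H (L(H) = -111 + (-10*H + 2*H) = -111 - 8*H)
(-18102 + 33221)*((-12990 + 7445) + L(T(-2, -11))) = (-18102 + 33221)*((-12990 + 7445) + (-111 - 8*2)) = 15119*(-5545 + (-111 - 16)) = 15119*(-5545 - 127) = 15119*(-5672) = -85754968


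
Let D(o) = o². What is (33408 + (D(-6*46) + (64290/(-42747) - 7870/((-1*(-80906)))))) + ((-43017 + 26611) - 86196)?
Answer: 4023605135049/576414797 ≈ 6980.4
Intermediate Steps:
(33408 + (D(-6*46) + (64290/(-42747) - 7870/((-1*(-80906)))))) + ((-43017 + 26611) - 86196) = (33408 + ((-6*46)² + (64290/(-42747) - 7870/((-1*(-80906)))))) + ((-43017 + 26611) - 86196) = (33408 + ((-276)² + (64290*(-1/42747) - 7870/80906))) + (-16406 - 86196) = (33408 + (76176 + (-21430/14249 - 7870*1/80906))) - 102602 = (33408 + (76176 + (-21430/14249 - 3935/40453))) - 102602 = (33408 + (76176 - 922977605/576414797)) - 102602 = (33408 + 43908050598667/576414797) - 102602 = 63164916136843/576414797 - 102602 = 4023605135049/576414797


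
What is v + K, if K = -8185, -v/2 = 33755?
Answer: -75695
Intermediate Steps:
v = -67510 (v = -2*33755 = -67510)
v + K = -67510 - 8185 = -75695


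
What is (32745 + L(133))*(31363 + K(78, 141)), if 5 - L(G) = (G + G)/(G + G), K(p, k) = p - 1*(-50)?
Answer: 1031298759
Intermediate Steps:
K(p, k) = 50 + p (K(p, k) = p + 50 = 50 + p)
L(G) = 4 (L(G) = 5 - (G + G)/(G + G) = 5 - 2*G/(2*G) = 5 - 2*G*1/(2*G) = 5 - 1*1 = 5 - 1 = 4)
(32745 + L(133))*(31363 + K(78, 141)) = (32745 + 4)*(31363 + (50 + 78)) = 32749*(31363 + 128) = 32749*31491 = 1031298759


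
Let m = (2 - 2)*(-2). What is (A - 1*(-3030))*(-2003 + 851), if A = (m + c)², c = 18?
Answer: -3863808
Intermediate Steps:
m = 0 (m = 0*(-2) = 0)
A = 324 (A = (0 + 18)² = 18² = 324)
(A - 1*(-3030))*(-2003 + 851) = (324 - 1*(-3030))*(-2003 + 851) = (324 + 3030)*(-1152) = 3354*(-1152) = -3863808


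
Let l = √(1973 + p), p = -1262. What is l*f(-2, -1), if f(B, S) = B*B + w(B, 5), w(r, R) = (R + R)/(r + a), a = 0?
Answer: -3*√79 ≈ -26.665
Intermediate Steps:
w(r, R) = 2*R/r (w(r, R) = (R + R)/(r + 0) = (2*R)/r = 2*R/r)
l = 3*√79 (l = √(1973 - 1262) = √711 = 3*√79 ≈ 26.665)
f(B, S) = B² + 10/B (f(B, S) = B*B + 2*5/B = B² + 10/B)
l*f(-2, -1) = (3*√79)*((10 + (-2)³)/(-2)) = (3*√79)*(-(10 - 8)/2) = (3*√79)*(-½*2) = (3*√79)*(-1) = -3*√79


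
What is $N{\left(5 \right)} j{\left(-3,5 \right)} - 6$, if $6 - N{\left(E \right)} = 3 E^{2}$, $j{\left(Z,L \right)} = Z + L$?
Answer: $-144$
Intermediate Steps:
$j{\left(Z,L \right)} = L + Z$
$N{\left(E \right)} = 6 - 3 E^{2}$
$N{\left(5 \right)} j{\left(-3,5 \right)} - 6 = \left(6 - 3 \cdot 5^{2}\right) \left(5 - 3\right) - 6 = \left(6 - 75\right) 2 - 6 = \left(-69\right) 2 - 6 = -138 - 6 = -144$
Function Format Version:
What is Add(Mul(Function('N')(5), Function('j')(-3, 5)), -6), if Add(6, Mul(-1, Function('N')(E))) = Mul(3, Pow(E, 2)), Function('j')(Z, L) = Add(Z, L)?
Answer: -144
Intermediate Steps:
Function('j')(Z, L) = Add(L, Z)
Function('N')(E) = Add(6, Mul(-3, Pow(E, 2))) (Function('N')(E) = Add(6, Mul(-1, Mul(3, Pow(E, 2)))) = Add(6, Mul(-3, Pow(E, 2))))
Add(Mul(Function('N')(5), Function('j')(-3, 5)), -6) = Add(Mul(Add(6, Mul(-3, Pow(5, 2))), Add(5, -3)), -6) = Add(Mul(Add(6, Mul(-3, 25)), 2), -6) = Add(Mul(Add(6, -75), 2), -6) = Add(Mul(-69, 2), -6) = Add(-138, -6) = -144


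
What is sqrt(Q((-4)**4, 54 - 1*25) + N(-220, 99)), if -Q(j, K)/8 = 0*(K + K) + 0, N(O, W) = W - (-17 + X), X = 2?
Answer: sqrt(114) ≈ 10.677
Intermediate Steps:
N(O, W) = 15 + W (N(O, W) = W - (-17 + 2) = W - 1*(-15) = W + 15 = 15 + W)
Q(j, K) = 0 (Q(j, K) = -8*(0*(K + K) + 0) = -8*(0*(2*K) + 0) = -8*(0 + 0) = -8*0 = 0)
sqrt(Q((-4)**4, 54 - 1*25) + N(-220, 99)) = sqrt(0 + (15 + 99)) = sqrt(0 + 114) = sqrt(114)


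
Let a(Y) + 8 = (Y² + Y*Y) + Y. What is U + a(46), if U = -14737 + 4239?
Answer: -6228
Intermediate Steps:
U = -10498
a(Y) = -8 + Y + 2*Y² (a(Y) = -8 + ((Y² + Y*Y) + Y) = -8 + ((Y² + Y²) + Y) = -8 + (2*Y² + Y) = -8 + (Y + 2*Y²) = -8 + Y + 2*Y²)
U + a(46) = -10498 + (-8 + 46 + 2*46²) = -10498 + (-8 + 46 + 2*2116) = -10498 + (-8 + 46 + 4232) = -10498 + 4270 = -6228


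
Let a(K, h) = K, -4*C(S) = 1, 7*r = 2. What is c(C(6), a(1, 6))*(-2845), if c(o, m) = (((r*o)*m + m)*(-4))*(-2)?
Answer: -147940/7 ≈ -21134.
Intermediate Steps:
r = 2/7 (r = (⅐)*2 = 2/7 ≈ 0.28571)
C(S) = -¼ (C(S) = -¼*1 = -¼)
c(o, m) = 8*m + 16*m*o/7 (c(o, m) = (((2*o/7)*m + m)*(-4))*(-2) = ((2*m*o/7 + m)*(-4))*(-2) = ((m + 2*m*o/7)*(-4))*(-2) = (-4*m - 8*m*o/7)*(-2) = 8*m + 16*m*o/7)
c(C(6), a(1, 6))*(-2845) = ((8/7)*1*(7 + 2*(-¼)))*(-2845) = ((8/7)*1*(7 - ½))*(-2845) = ((8/7)*1*(13/2))*(-2845) = (52/7)*(-2845) = -147940/7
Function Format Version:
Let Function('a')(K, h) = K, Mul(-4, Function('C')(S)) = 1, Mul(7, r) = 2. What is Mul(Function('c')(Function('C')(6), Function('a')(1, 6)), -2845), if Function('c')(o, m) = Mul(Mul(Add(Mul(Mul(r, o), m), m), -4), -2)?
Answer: Rational(-147940, 7) ≈ -21134.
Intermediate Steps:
r = Rational(2, 7) (r = Mul(Rational(1, 7), 2) = Rational(2, 7) ≈ 0.28571)
Function('C')(S) = Rational(-1, 4) (Function('C')(S) = Mul(Rational(-1, 4), 1) = Rational(-1, 4))
Function('c')(o, m) = Add(Mul(8, m), Mul(Rational(16, 7), m, o)) (Function('c')(o, m) = Mul(Mul(Add(Mul(Mul(Rational(2, 7), o), m), m), -4), -2) = Mul(Mul(Add(Mul(Rational(2, 7), m, o), m), -4), -2) = Mul(Mul(Add(m, Mul(Rational(2, 7), m, o)), -4), -2) = Mul(Add(Mul(-4, m), Mul(Rational(-8, 7), m, o)), -2) = Add(Mul(8, m), Mul(Rational(16, 7), m, o)))
Mul(Function('c')(Function('C')(6), Function('a')(1, 6)), -2845) = Mul(Mul(Rational(8, 7), 1, Add(7, Mul(2, Rational(-1, 4)))), -2845) = Mul(Mul(Rational(8, 7), 1, Add(7, Rational(-1, 2))), -2845) = Mul(Mul(Rational(8, 7), 1, Rational(13, 2)), -2845) = Mul(Rational(52, 7), -2845) = Rational(-147940, 7)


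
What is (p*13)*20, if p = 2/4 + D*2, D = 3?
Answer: 1690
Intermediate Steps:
p = 13/2 (p = 2/4 + 3*2 = 2*(1/4) + 6 = 1/2 + 6 = 13/2 ≈ 6.5000)
(p*13)*20 = ((13/2)*13)*20 = (169/2)*20 = 1690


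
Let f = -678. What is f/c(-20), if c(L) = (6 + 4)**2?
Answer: -339/50 ≈ -6.7800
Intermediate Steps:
c(L) = 100 (c(L) = 10**2 = 100)
f/c(-20) = -678/100 = -678*1/100 = -339/50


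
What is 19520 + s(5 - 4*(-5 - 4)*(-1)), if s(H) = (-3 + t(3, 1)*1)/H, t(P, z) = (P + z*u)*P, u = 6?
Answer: 605096/31 ≈ 19519.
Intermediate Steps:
t(P, z) = P*(P + 6*z) (t(P, z) = (P + z*6)*P = (P + 6*z)*P = P*(P + 6*z))
s(H) = 24/H (s(H) = (-3 + (3*(3 + 6*1))*1)/H = (-3 + (3*(3 + 6))*1)/H = (-3 + (3*9)*1)/H = (-3 + 27*1)/H = (-3 + 27)/H = 24/H)
19520 + s(5 - 4*(-5 - 4)*(-1)) = 19520 + 24/(5 - 4*(-5 - 4)*(-1)) = 19520 + 24/(5 - (-36)*(-1)) = 19520 + 24/(5 - 4*9) = 19520 + 24/(5 - 36) = 19520 + 24/(-31) = 19520 + 24*(-1/31) = 19520 - 24/31 = 605096/31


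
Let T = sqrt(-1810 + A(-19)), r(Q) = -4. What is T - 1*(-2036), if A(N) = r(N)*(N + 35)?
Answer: 2036 + I*sqrt(1874) ≈ 2036.0 + 43.29*I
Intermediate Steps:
A(N) = -140 - 4*N (A(N) = -4*(N + 35) = -4*(35 + N) = -140 - 4*N)
T = I*sqrt(1874) (T = sqrt(-1810 + (-140 - 4*(-19))) = sqrt(-1810 + (-140 + 76)) = sqrt(-1810 - 64) = sqrt(-1874) = I*sqrt(1874) ≈ 43.29*I)
T - 1*(-2036) = I*sqrt(1874) - 1*(-2036) = I*sqrt(1874) + 2036 = 2036 + I*sqrt(1874)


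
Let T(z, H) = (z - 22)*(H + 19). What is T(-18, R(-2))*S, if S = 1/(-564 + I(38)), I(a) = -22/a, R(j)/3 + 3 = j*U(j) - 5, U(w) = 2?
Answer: -760/631 ≈ -1.2044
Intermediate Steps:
R(j) = -24 + 6*j (R(j) = -9 + 3*(j*2 - 5) = -9 + 3*(2*j - 5) = -9 + 3*(-5 + 2*j) = -9 + (-15 + 6*j) = -24 + 6*j)
T(z, H) = (-22 + z)*(19 + H)
S = -19/10727 (S = 1/(-564 - 22/38) = 1/(-564 - 22*1/38) = 1/(-564 - 11/19) = 1/(-10727/19) = -19/10727 ≈ -0.0017712)
T(-18, R(-2))*S = (-418 - 22*(-24 + 6*(-2)) + 19*(-18) + (-24 + 6*(-2))*(-18))*(-19/10727) = (-418 - 22*(-24 - 12) - 342 + (-24 - 12)*(-18))*(-19/10727) = (-418 - 22*(-36) - 342 - 36*(-18))*(-19/10727) = (-418 + 792 - 342 + 648)*(-19/10727) = 680*(-19/10727) = -760/631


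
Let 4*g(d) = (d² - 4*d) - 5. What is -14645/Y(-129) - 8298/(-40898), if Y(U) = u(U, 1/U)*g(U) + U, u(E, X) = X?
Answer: 38719187466/427977121 ≈ 90.470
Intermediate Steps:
g(d) = -5/4 - d + d²/4 (g(d) = ((d² - 4*d) - 5)/4 = (-5 + d² - 4*d)/4 = -5/4 - d + d²/4)
Y(U) = U + (-5/4 - U + U²/4)/U (Y(U) = (-5/4 - U + U²/4)/U + U = U + (-5/4 - U + U²/4)/U)
-14645/Y(-129) - 8298/(-40898) = -14645/(-1 - 5/4/(-129) + (5/4)*(-129)) - 8298/(-40898) = -14645/(-1 - 5/4*(-1/129) - 645/4) - 8298*(-1/40898) = -14645/(-1 + 5/516 - 645/4) + 4149/20449 = -14645/(-20929/129) + 4149/20449 = -14645*(-129/20929) + 4149/20449 = 1889205/20929 + 4149/20449 = 38719187466/427977121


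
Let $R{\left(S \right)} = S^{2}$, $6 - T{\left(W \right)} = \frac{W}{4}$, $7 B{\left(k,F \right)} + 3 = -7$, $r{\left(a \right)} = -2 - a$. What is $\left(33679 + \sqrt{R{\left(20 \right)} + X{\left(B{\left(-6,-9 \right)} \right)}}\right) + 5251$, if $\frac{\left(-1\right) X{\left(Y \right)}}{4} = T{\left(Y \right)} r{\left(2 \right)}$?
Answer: $38930 + \frac{2 \sqrt{6146}}{7} \approx 38952.0$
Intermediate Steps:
$B{\left(k,F \right)} = - \frac{10}{7}$ ($B{\left(k,F \right)} = - \frac{3}{7} + \frac{1}{7} \left(-7\right) = - \frac{3}{7} - 1 = - \frac{10}{7}$)
$T{\left(W \right)} = 6 - \frac{W}{4}$
$X{\left(Y \right)} = 96 - 4 Y$ ($X{\left(Y \right)} = - 4 \left(6 - \frac{Y}{4}\right) \left(-2 - 2\right) = - 4 \left(6 - \frac{Y}{4}\right) \left(-4\right) = - 4 \left(-24 + Y\right) = 96 - 4 Y$)
$\left(33679 + \sqrt{R{\left(20 \right)} + X{\left(B{\left(-6,-9 \right)} \right)}}\right) + 5251 = \left(33679 + \sqrt{20^{2} + \left(96 - - \frac{40}{7}\right)}\right) + 5251 = \left(33679 + \sqrt{400 + \left(96 + \frac{40}{7}\right)}\right) + 5251 = \left(33679 + \sqrt{400 + \frac{712}{7}}\right) + 5251 = \left(33679 + \sqrt{\frac{3512}{7}}\right) + 5251 = \left(33679 + \frac{2 \sqrt{6146}}{7}\right) + 5251 = 38930 + \frac{2 \sqrt{6146}}{7}$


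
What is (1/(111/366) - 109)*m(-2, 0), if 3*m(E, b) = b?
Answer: 0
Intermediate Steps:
m(E, b) = b/3
(1/(111/366) - 109)*m(-2, 0) = (1/(111/366) - 109)*((1/3)*0) = (1/(111*(1/366)) - 109)*0 = (1/(37/122) - 109)*0 = (122/37 - 109)*0 = -3911/37*0 = 0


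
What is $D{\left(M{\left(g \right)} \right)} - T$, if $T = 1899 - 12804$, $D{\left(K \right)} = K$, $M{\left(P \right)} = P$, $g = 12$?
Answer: $10917$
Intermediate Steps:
$T = -10905$
$D{\left(M{\left(g \right)} \right)} - T = 12 - -10905 = 12 + 10905 = 10917$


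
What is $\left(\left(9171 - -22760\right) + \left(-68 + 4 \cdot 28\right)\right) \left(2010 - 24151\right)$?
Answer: $-707958475$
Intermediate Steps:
$\left(\left(9171 - -22760\right) + \left(-68 + 4 \cdot 28\right)\right) \left(2010 - 24151\right) = \left(\left(9171 + 22760\right) + \left(-68 + 112\right)\right) \left(-22141\right) = \left(31931 + 44\right) \left(-22141\right) = 31975 \left(-22141\right) = -707958475$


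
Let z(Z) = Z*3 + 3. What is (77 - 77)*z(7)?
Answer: 0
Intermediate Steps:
z(Z) = 3 + 3*Z (z(Z) = 3*Z + 3 = 3 + 3*Z)
(77 - 77)*z(7) = (77 - 77)*(3 + 3*7) = 0*(3 + 21) = 0*24 = 0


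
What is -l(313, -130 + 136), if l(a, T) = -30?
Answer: 30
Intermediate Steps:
-l(313, -130 + 136) = -1*(-30) = 30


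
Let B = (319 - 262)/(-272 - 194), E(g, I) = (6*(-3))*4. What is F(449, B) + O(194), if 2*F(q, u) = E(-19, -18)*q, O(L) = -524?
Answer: -16688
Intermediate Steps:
E(g, I) = -72 (E(g, I) = -18*4 = -72)
B = -57/466 (B = 57/(-466) = 57*(-1/466) = -57/466 ≈ -0.12232)
F(q, u) = -36*q (F(q, u) = (-72*q)/2 = -36*q)
F(449, B) + O(194) = -36*449 - 524 = -16164 - 524 = -16688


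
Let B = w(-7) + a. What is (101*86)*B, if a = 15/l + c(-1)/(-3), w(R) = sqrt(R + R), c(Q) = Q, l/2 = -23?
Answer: 4343/69 + 8686*I*sqrt(14) ≈ 62.942 + 32500.0*I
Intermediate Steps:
l = -46 (l = 2*(-23) = -46)
w(R) = sqrt(2)*sqrt(R) (w(R) = sqrt(2*R) = sqrt(2)*sqrt(R))
a = 1/138 (a = 15/(-46) - 1/(-3) = 15*(-1/46) - 1*(-1/3) = -15/46 + 1/3 = 1/138 ≈ 0.0072464)
B = 1/138 + I*sqrt(14) (B = sqrt(2)*sqrt(-7) + 1/138 = sqrt(2)*(I*sqrt(7)) + 1/138 = I*sqrt(14) + 1/138 = 1/138 + I*sqrt(14) ≈ 0.0072464 + 3.7417*I)
(101*86)*B = (101*86)*(1/138 + I*sqrt(14)) = 8686*(1/138 + I*sqrt(14)) = 4343/69 + 8686*I*sqrt(14)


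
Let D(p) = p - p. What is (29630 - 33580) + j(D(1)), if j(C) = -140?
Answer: -4090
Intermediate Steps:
D(p) = 0
(29630 - 33580) + j(D(1)) = (29630 - 33580) - 140 = -3950 - 140 = -4090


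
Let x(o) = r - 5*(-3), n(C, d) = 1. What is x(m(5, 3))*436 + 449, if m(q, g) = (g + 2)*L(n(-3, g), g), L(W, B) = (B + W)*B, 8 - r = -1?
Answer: 10913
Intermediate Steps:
r = 9 (r = 8 - 1*(-1) = 8 + 1 = 9)
L(W, B) = B*(B + W)
m(q, g) = g*(1 + g)*(2 + g) (m(q, g) = (g + 2)*(g*(g + 1)) = (2 + g)*(g*(1 + g)) = g*(1 + g)*(2 + g))
x(o) = 24 (x(o) = 9 - 5*(-3) = 9 + 15 = 24)
x(m(5, 3))*436 + 449 = 24*436 + 449 = 10464 + 449 = 10913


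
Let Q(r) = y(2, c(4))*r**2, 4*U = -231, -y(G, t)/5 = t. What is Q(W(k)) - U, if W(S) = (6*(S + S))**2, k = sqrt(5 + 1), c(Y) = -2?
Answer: 29860071/4 ≈ 7.4650e+6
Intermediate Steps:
y(G, t) = -5*t
k = sqrt(6) ≈ 2.4495
W(S) = 144*S**2 (W(S) = (6*(2*S))**2 = (12*S)**2 = 144*S**2)
U = -231/4 (U = (1/4)*(-231) = -231/4 ≈ -57.750)
Q(r) = 10*r**2 (Q(r) = (-5*(-2))*r**2 = 10*r**2)
Q(W(k)) - U = 10*(144*(sqrt(6))**2)**2 - 1*(-231/4) = 10*(144*6)**2 + 231/4 = 10*864**2 + 231/4 = 10*746496 + 231/4 = 7464960 + 231/4 = 29860071/4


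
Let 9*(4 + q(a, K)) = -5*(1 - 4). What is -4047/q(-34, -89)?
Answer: 12141/7 ≈ 1734.4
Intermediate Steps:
q(a, K) = -7/3 (q(a, K) = -4 + (-5*(1 - 4))/9 = -4 + (-5*(-3))/9 = -4 + (⅑)*15 = -4 + 5/3 = -7/3)
-4047/q(-34, -89) = -4047/(-7/3) = -4047*(-3/7) = 12141/7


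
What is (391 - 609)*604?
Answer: -131672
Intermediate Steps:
(391 - 609)*604 = -218*604 = -131672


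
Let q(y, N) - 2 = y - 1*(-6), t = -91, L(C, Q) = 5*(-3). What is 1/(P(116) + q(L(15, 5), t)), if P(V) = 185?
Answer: 1/178 ≈ 0.0056180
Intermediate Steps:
L(C, Q) = -15
q(y, N) = 8 + y (q(y, N) = 2 + (y - 1*(-6)) = 2 + (y + 6) = 2 + (6 + y) = 8 + y)
1/(P(116) + q(L(15, 5), t)) = 1/(185 + (8 - 15)) = 1/(185 - 7) = 1/178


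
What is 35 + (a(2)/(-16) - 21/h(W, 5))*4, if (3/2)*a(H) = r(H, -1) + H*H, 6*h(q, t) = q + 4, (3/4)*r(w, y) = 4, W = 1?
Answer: -3031/45 ≈ -67.356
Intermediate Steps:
r(w, y) = 16/3 (r(w, y) = (4/3)*4 = 16/3)
h(q, t) = 2/3 + q/6 (h(q, t) = (q + 4)/6 = (4 + q)/6 = 2/3 + q/6)
a(H) = 32/9 + 2*H**2/3 (a(H) = 2*(16/3 + H*H)/3 = 2*(16/3 + H**2)/3 = 32/9 + 2*H**2/3)
35 + (a(2)/(-16) - 21/h(W, 5))*4 = 35 + ((32/9 + (2/3)*2**2)/(-16) - 21/(2/3 + (1/6)*1))*4 = 35 + ((32/9 + (2/3)*4)*(-1/16) - 21/(2/3 + 1/6))*4 = 35 + ((32/9 + 8/3)*(-1/16) - 21/5/6)*4 = 35 + ((56/9)*(-1/16) - 21*6/5)*4 = 35 + (-7/18 - 126/5)*4 = 35 - 2303/90*4 = 35 - 4606/45 = -3031/45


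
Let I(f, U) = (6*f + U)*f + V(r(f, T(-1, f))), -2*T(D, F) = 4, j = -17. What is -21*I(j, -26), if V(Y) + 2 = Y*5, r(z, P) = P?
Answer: -45444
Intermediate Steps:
T(D, F) = -2 (T(D, F) = -1/2*4 = -2)
V(Y) = -2 + 5*Y (V(Y) = -2 + Y*5 = -2 + 5*Y)
I(f, U) = -12 + f*(U + 6*f) (I(f, U) = (6*f + U)*f + (-2 + 5*(-2)) = (U + 6*f)*f + (-2 - 10) = f*(U + 6*f) - 12 = -12 + f*(U + 6*f))
-21*I(j, -26) = -21*(-12 + 6*(-17)**2 - 26*(-17)) = -21*(-12 + 6*289 + 442) = -21*(-12 + 1734 + 442) = -21*2164 = -45444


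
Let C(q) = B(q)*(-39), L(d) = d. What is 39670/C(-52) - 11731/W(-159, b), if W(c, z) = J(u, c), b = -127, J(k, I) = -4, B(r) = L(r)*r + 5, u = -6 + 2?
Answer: 1239233201/422604 ≈ 2932.4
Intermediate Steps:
u = -4
B(r) = 5 + r² (B(r) = r*r + 5 = r² + 5 = 5 + r²)
W(c, z) = -4
C(q) = -195 - 39*q² (C(q) = (5 + q²)*(-39) = -195 - 39*q²)
39670/C(-52) - 11731/W(-159, b) = 39670/(-195 - 39*(-52)²) - 11731/(-4) = 39670/(-195 - 39*2704) - 11731*(-¼) = 39670/(-195 - 105456) + 11731/4 = 39670/(-105651) + 11731/4 = 39670*(-1/105651) + 11731/4 = -39670/105651 + 11731/4 = 1239233201/422604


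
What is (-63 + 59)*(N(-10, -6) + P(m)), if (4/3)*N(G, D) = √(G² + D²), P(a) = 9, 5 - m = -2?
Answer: -36 - 6*√34 ≈ -70.986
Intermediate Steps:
m = 7 (m = 5 - 1*(-2) = 5 + 2 = 7)
N(G, D) = 3*√(D² + G²)/4 (N(G, D) = 3*√(G² + D²)/4 = 3*√(D² + G²)/4)
(-63 + 59)*(N(-10, -6) + P(m)) = (-63 + 59)*(3*√((-6)² + (-10)²)/4 + 9) = -4*(3*√(36 + 100)/4 + 9) = -4*(3*√136/4 + 9) = -4*(3*(2*√34)/4 + 9) = -4*(3*√34/2 + 9) = -4*(9 + 3*√34/2) = -36 - 6*√34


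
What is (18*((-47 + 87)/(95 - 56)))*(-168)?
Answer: -40320/13 ≈ -3101.5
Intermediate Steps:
(18*((-47 + 87)/(95 - 56)))*(-168) = (18*(40/39))*(-168) = (240/13)*(-168) = -40320/13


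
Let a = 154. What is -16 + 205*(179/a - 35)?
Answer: -1070719/154 ≈ -6952.7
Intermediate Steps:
-16 + 205*(179/a - 35) = -16 + 205*(179/154 - 35) = -16 + 205*(-5211/154) = -16 - 1068255/154 = -1070719/154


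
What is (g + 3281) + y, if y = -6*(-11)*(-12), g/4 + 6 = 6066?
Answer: 26729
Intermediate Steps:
g = 24240 (g = -24 + 4*6066 = -24 + 24264 = 24240)
y = -792 (y = 66*(-12) = -792)
(g + 3281) + y = (24240 + 3281) - 792 = 27521 - 792 = 26729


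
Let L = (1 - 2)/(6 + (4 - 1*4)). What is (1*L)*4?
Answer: -⅔ ≈ -0.66667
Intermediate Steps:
L = -⅙ (L = -1/(6 + (4 - 4)) = -1/(6 + 0) = -1/6 = -1*⅙ = -⅙ ≈ -0.16667)
(1*L)*4 = (1*(-⅙))*4 = -⅙*4 = -⅔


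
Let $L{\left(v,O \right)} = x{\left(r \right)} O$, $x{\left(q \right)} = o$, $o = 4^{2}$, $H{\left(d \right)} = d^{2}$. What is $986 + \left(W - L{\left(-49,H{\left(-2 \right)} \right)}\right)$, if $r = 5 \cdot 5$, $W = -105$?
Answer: $817$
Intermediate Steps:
$r = 25$
$o = 16$
$x{\left(q \right)} = 16$
$L{\left(v,O \right)} = 16 O$
$986 + \left(W - L{\left(-49,H{\left(-2 \right)} \right)}\right) = 986 - \left(105 + 16 \left(-2\right)^{2}\right) = 986 - \left(105 + 16 \cdot 4\right) = 986 - 169 = 817$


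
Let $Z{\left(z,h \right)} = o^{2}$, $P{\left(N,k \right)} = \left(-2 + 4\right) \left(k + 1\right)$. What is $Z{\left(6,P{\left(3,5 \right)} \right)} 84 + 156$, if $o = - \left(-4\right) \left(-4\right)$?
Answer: $21660$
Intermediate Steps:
$P{\left(N,k \right)} = 2 + 2 k$ ($P{\left(N,k \right)} = 2 \left(1 + k\right) = 2 + 2 k$)
$o = -16$ ($o = \left(-1\right) 16 = -16$)
$Z{\left(z,h \right)} = 256$ ($Z{\left(z,h \right)} = \left(-16\right)^{2} = 256$)
$Z{\left(6,P{\left(3,5 \right)} \right)} 84 + 156 = 256 \cdot 84 + 156 = 21504 + 156 = 21660$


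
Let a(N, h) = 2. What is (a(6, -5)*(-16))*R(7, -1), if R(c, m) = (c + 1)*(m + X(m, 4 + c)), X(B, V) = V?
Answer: -2560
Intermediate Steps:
R(c, m) = (1 + c)*(4 + c + m) (R(c, m) = (c + 1)*(m + (4 + c)) = (1 + c)*(4 + c + m))
(a(6, -5)*(-16))*R(7, -1) = (2*(-16))*(4 + 7 - 1 + 7*(-1) + 7*(4 + 7)) = -32*(4 + 7 - 1 - 7 + 7*11) = -32*(4 + 7 - 1 - 7 + 77) = -32*80 = -2560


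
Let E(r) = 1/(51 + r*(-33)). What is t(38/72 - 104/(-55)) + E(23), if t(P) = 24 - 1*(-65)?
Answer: 63011/708 ≈ 88.999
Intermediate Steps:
E(r) = 1/(51 - 33*r)
t(P) = 89 (t(P) = 24 + 65 = 89)
t(38/72 - 104/(-55)) + E(23) = 89 - 1/(-51 + 33*23) = 89 - 1/(-51 + 759) = 89 - 1/708 = 63011/708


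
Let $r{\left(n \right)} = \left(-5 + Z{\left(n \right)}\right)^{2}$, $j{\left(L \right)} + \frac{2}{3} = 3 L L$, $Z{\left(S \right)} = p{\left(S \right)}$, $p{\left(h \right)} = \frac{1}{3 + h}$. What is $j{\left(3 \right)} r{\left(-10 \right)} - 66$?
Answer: $\frac{30894}{49} \approx 630.49$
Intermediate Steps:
$Z{\left(S \right)} = \frac{1}{3 + S}$
$j{\left(L \right)} = - \frac{2}{3} + 3 L^{2}$ ($j{\left(L \right)} = - \frac{2}{3} + 3 L L = - \frac{2}{3} + 3 L^{2}$)
$r{\left(n \right)} = \left(-5 + \frac{1}{3 + n}\right)^{2}$
$j{\left(3 \right)} r{\left(-10 \right)} - 66 = \left(- \frac{2}{3} + 3 \cdot 3^{2}\right) \frac{\left(14 + 5 \left(-10\right)\right)^{2}}{\left(3 - 10\right)^{2}} - 66 = \left(- \frac{2}{3} + 3 \cdot 9\right) \frac{\left(14 - 50\right)^{2}}{49} - 66 = \left(- \frac{2}{3} + 27\right) \frac{\left(-36\right)^{2}}{49} - 66 = \frac{79 \cdot \frac{1}{49} \cdot 1296}{3} - 66 = \frac{79}{3} \cdot \frac{1296}{49} - 66 = \frac{34128}{49} - 66 = \frac{30894}{49}$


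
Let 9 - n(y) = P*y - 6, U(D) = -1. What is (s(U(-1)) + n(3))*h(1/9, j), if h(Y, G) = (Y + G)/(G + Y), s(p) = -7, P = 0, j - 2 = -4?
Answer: 8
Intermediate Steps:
j = -2 (j = 2 - 4 = -2)
n(y) = 15 (n(y) = 9 - (0*y - 6) = 9 - (0 - 6) = 9 - 1*(-6) = 9 + 6 = 15)
h(Y, G) = 1 (h(Y, G) = (G + Y)/(G + Y) = 1)
(s(U(-1)) + n(3))*h(1/9, j) = (-7 + 15)*1 = 8*1 = 8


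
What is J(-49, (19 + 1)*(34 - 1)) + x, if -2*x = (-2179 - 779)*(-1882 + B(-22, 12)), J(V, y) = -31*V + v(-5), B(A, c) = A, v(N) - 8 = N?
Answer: -2814494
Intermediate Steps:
v(N) = 8 + N
J(V, y) = 3 - 31*V (J(V, y) = -31*V + (8 - 5) = -31*V + 3 = 3 - 31*V)
x = -2816016 (x = -(-2179 - 779)*(-1882 - 22)/2 = -(-1479)*(-1904) = -½*5632032 = -2816016)
J(-49, (19 + 1)*(34 - 1)) + x = (3 - 31*(-49)) - 2816016 = (3 + 1519) - 2816016 = 1522 - 2816016 = -2814494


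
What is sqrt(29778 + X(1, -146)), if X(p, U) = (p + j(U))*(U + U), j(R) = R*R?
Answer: I*sqrt(6194786) ≈ 2488.9*I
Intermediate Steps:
j(R) = R**2
X(p, U) = 2*U*(p + U**2) (X(p, U) = (p + U**2)*(U + U) = (p + U**2)*(2*U) = 2*U*(p + U**2))
sqrt(29778 + X(1, -146)) = sqrt(29778 + 2*(-146)*(1 + (-146)**2)) = sqrt(29778 + 2*(-146)*(1 + 21316)) = sqrt(29778 + 2*(-146)*21317) = sqrt(29778 - 6224564) = sqrt(-6194786) = I*sqrt(6194786)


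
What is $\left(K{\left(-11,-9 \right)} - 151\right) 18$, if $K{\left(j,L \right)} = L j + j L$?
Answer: $846$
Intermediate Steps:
$K{\left(j,L \right)} = 2 L j$ ($K{\left(j,L \right)} = L j + L j = 2 L j$)
$\left(K{\left(-11,-9 \right)} - 151\right) 18 = \left(2 \left(-9\right) \left(-11\right) - 151\right) 18 = \left(198 - 151\right) 18 = 47 \cdot 18 = 846$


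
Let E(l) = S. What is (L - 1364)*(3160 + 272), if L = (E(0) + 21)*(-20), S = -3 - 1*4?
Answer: -5642208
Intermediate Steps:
S = -7 (S = -3 - 4 = -7)
E(l) = -7
L = -280 (L = (-7 + 21)*(-20) = 14*(-20) = -280)
(L - 1364)*(3160 + 272) = (-280 - 1364)*(3160 + 272) = -1644*3432 = -5642208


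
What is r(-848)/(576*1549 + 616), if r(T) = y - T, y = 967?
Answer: 363/178568 ≈ 0.0020328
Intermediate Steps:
r(T) = 967 - T
r(-848)/(576*1549 + 616) = (967 - 1*(-848))/(576*1549 + 616) = (967 + 848)/(892224 + 616) = 1815/892840 = 1815*(1/892840) = 363/178568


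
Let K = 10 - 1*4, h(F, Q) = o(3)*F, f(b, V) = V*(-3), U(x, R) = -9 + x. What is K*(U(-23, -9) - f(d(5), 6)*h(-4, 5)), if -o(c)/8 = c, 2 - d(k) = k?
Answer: 10176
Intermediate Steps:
d(k) = 2 - k
o(c) = -8*c
f(b, V) = -3*V
h(F, Q) = -24*F (h(F, Q) = (-8*3)*F = -24*F)
K = 6 (K = 10 - 4 = 6)
K*(U(-23, -9) - f(d(5), 6)*h(-4, 5)) = 6*((-9 - 23) - (-3*6)*(-24*(-4))) = 6*(-32 - (-18)*96) = 6*(-32 - 1*(-1728)) = 6*(-32 + 1728) = 6*1696 = 10176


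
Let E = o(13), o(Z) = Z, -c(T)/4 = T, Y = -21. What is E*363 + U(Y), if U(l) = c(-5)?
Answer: 4739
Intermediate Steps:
c(T) = -4*T
U(l) = 20 (U(l) = -4*(-5) = 20)
E = 13
E*363 + U(Y) = 13*363 + 20 = 4719 + 20 = 4739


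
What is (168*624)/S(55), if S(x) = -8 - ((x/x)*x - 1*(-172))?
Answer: -104832/235 ≈ -446.09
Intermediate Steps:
S(x) = -180 - x (S(x) = -8 - (1*x + 172) = -8 - (x + 172) = -8 - (172 + x) = -8 + (-172 - x) = -180 - x)
(168*624)/S(55) = (168*624)/(-180 - 1*55) = 104832/(-180 - 55) = 104832/(-235) = 104832*(-1/235) = -104832/235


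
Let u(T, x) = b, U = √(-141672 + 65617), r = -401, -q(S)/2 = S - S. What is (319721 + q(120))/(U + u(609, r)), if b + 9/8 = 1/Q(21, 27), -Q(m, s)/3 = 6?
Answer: -391338504/78855269 - 1657433664*I*√76055/394276345 ≈ -4.9627 - 1159.3*I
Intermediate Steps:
q(S) = 0 (q(S) = -2*(S - S) = -2*0 = 0)
U = I*√76055 (U = √(-76055) = I*√76055 ≈ 275.78*I)
Q(m, s) = -18 (Q(m, s) = -3*6 = -18)
b = -85/72 (b = -9/8 + 1/(-18) = -9/8 - 1/18 = -85/72 ≈ -1.1806)
u(T, x) = -85/72
(319721 + q(120))/(U + u(609, r)) = (319721 + 0)/(I*√76055 - 85/72) = 319721/(-85/72 + I*√76055)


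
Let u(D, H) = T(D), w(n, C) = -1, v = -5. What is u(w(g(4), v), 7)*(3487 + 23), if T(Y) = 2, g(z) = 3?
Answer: 7020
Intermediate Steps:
u(D, H) = 2
u(w(g(4), v), 7)*(3487 + 23) = 2*(3487 + 23) = 2*3510 = 7020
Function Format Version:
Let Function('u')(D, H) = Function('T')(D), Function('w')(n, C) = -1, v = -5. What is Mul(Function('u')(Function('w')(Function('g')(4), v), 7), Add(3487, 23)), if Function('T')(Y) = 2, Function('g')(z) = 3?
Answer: 7020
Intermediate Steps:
Function('u')(D, H) = 2
Mul(Function('u')(Function('w')(Function('g')(4), v), 7), Add(3487, 23)) = Mul(2, Add(3487, 23)) = Mul(2, 3510) = 7020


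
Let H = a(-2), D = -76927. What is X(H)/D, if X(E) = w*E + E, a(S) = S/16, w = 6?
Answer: 7/615416 ≈ 1.1374e-5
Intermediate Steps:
a(S) = S/16 (a(S) = S*(1/16) = S/16)
H = -⅛ (H = (1/16)*(-2) = -⅛ ≈ -0.12500)
X(E) = 7*E (X(E) = 6*E + E = 7*E)
X(H)/D = (7*(-⅛))/(-76927) = -7/8*(-1/76927) = 7/615416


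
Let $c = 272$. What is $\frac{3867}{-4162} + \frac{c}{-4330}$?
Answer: $- \frac{8938087}{9010730} \approx -0.99194$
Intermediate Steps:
$\frac{3867}{-4162} + \frac{c}{-4330} = \frac{3867}{-4162} + \frac{272}{-4330} = 3867 \left(- \frac{1}{4162}\right) + 272 \left(- \frac{1}{4330}\right) = - \frac{3867}{4162} - \frac{136}{2165} = - \frac{8938087}{9010730}$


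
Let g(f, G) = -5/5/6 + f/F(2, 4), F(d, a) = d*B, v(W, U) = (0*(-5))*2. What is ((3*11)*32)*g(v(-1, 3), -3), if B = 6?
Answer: -176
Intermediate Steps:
v(W, U) = 0 (v(W, U) = 0*2 = 0)
F(d, a) = 6*d (F(d, a) = d*6 = 6*d)
g(f, G) = -1/6 + f/12 (g(f, G) = -5/5/6 + f/((6*2)) = -5*1/5*(1/6) + f/12 = -1*1/6 + f*(1/12) = -1/6 + f/12)
((3*11)*32)*g(v(-1, 3), -3) = ((3*11)*32)*(-1/6 + (1/12)*0) = (33*32)*(-1/6 + 0) = 1056*(-1/6) = -176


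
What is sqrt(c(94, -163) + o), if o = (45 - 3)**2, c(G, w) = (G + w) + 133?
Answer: 2*sqrt(457) ≈ 42.755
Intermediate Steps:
c(G, w) = 133 + G + w
o = 1764 (o = 42**2 = 1764)
sqrt(c(94, -163) + o) = sqrt((133 + 94 - 163) + 1764) = sqrt(64 + 1764) = sqrt(1828) = 2*sqrt(457)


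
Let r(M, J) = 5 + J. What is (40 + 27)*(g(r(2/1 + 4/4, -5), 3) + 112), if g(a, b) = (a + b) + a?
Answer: 7705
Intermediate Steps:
g(a, b) = b + 2*a
(40 + 27)*(g(r(2/1 + 4/4, -5), 3) + 112) = (40 + 27)*((3 + 2*(5 - 5)) + 112) = 67*((3 + 2*0) + 112) = 67*((3 + 0) + 112) = 67*(3 + 112) = 67*115 = 7705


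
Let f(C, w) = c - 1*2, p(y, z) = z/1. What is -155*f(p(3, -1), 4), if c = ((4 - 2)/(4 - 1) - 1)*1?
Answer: 1085/3 ≈ 361.67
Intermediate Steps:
p(y, z) = z (p(y, z) = z*1 = z)
c = -⅓ (c = (2/3 - 1)*1 = (2*(⅓) - 1)*1 = (⅔ - 1)*1 = -⅓*1 = -⅓ ≈ -0.33333)
f(C, w) = -7/3 (f(C, w) = -⅓ - 1*2 = -⅓ - 2 = -7/3)
-155*f(p(3, -1), 4) = -155*(-7/3) = 1085/3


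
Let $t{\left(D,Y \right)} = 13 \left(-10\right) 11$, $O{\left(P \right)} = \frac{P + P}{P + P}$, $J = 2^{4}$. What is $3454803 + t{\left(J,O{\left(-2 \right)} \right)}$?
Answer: $3453373$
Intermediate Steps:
$J = 16$
$O{\left(P \right)} = 1$ ($O{\left(P \right)} = \frac{2 P}{2 P} = 2 P \frac{1}{2 P} = 1$)
$t{\left(D,Y \right)} = -1430$ ($t{\left(D,Y \right)} = \left(-130\right) 11 = -1430$)
$3454803 + t{\left(J,O{\left(-2 \right)} \right)} = 3454803 - 1430 = 3453373$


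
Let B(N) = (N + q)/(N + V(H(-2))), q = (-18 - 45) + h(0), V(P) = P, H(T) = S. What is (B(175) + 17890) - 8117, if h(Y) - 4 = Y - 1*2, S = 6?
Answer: 1769027/181 ≈ 9773.6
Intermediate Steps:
H(T) = 6
h(Y) = 2 + Y (h(Y) = 4 + (Y - 1*2) = 4 + (Y - 2) = 4 + (-2 + Y) = 2 + Y)
q = -61 (q = (-18 - 45) + (2 + 0) = -63 + 2 = -61)
B(N) = (-61 + N)/(6 + N) (B(N) = (N - 61)/(N + 6) = (-61 + N)/(6 + N))
(B(175) + 17890) - 8117 = ((-61 + 175)/(6 + 175) + 17890) - 8117 = (114/181 + 17890) - 8117 = 3238204/181 - 8117 = 1769027/181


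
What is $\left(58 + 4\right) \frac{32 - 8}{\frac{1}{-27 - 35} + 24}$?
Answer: $\frac{92256}{1487} \approx 62.042$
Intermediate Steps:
$\left(58 + 4\right) \frac{32 - 8}{\frac{1}{-27 - 35} + 24} = 62 \frac{24}{\frac{1}{-62} + 24} = 62 \frac{24}{- \frac{1}{62} + 24} = 62 \frac{24}{\frac{1487}{62}} = 62 \cdot 24 \cdot \frac{62}{1487} = 62 \cdot \frac{1488}{1487} = \frac{92256}{1487}$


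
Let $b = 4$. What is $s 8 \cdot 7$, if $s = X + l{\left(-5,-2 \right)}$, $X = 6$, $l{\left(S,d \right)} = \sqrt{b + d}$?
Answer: $336 + 56 \sqrt{2} \approx 415.2$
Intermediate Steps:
$l{\left(S,d \right)} = \sqrt{4 + d}$
$s = 6 + \sqrt{2}$ ($s = 6 + \sqrt{4 - 2} = 6 + \sqrt{2} \approx 7.4142$)
$s 8 \cdot 7 = \left(6 + \sqrt{2}\right) 8 \cdot 7 = \left(48 + 8 \sqrt{2}\right) 7 = 336 + 56 \sqrt{2}$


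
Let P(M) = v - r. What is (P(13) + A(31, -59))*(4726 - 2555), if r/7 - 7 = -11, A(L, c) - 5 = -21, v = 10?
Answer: 47762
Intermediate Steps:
A(L, c) = -16 (A(L, c) = 5 - 21 = -16)
r = -28 (r = 49 + 7*(-11) = 49 - 77 = -28)
P(M) = 38 (P(M) = 10 - 1*(-28) = 10 + 28 = 38)
(P(13) + A(31, -59))*(4726 - 2555) = (38 - 16)*(4726 - 2555) = 22*2171 = 47762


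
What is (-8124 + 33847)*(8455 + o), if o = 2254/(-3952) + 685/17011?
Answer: 7310124710466089/33613736 ≈ 2.1747e+8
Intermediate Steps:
o = -17817837/33613736 (o = 2254*(-1/3952) + 685*(1/17011) = -1127/1976 + 685/17011 = -17817837/33613736 ≈ -0.53008)
(-8124 + 33847)*(8455 + o) = (-8124 + 33847)*(8455 - 17817837/33613736) = 25723*(284186320043/33613736) = 7310124710466089/33613736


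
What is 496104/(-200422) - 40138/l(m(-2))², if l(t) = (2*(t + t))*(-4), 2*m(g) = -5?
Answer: -2209576159/80168800 ≈ -27.562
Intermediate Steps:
m(g) = -5/2 (m(g) = (½)*(-5) = -5/2)
l(t) = -16*t (l(t) = (2*(2*t))*(-4) = (4*t)*(-4) = -16*t)
496104/(-200422) - 40138/l(m(-2))² = 496104/(-200422) - 40138/((-16*(-5/2))²) = 496104*(-1/200422) - 40138/(40²) = -248052/100211 - 40138/1600 = -248052/100211 - 40138*1/1600 = -248052/100211 - 20069/800 = -2209576159/80168800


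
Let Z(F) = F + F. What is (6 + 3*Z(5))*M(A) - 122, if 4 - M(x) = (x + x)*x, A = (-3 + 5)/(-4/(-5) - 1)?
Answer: -7178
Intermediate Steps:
A = -10 (A = 2/(-4*(-⅕) - 1) = 2/(⅘ - 1) = 2/(-⅕) = 2*(-5) = -10)
Z(F) = 2*F
M(x) = 4 - 2*x² (M(x) = 4 - (x + x)*x = 4 - 2*x*x = 4 - 2*x²)
(6 + 3*Z(5))*M(A) - 122 = (6 + 3*(2*5))*(4 - 2*(-10)²) - 122 = (6 + 3*10)*(4 - 2*100) - 122 = (6 + 30)*(4 - 200) - 122 = 36*(-196) - 122 = -7056 - 122 = -7178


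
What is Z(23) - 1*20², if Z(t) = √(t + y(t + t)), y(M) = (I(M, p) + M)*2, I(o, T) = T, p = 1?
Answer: -400 + 3*√13 ≈ -389.18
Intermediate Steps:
y(M) = 2 + 2*M (y(M) = (1 + M)*2 = 2 + 2*M)
Z(t) = √(2 + 5*t) (Z(t) = √(t + (2 + 2*(t + t))) = √(t + (2 + 2*(2*t))) = √(t + (2 + 4*t)) = √(2 + 5*t))
Z(23) - 1*20² = √(2 + 5*23) - 1*20² = √(2 + 115) - 1*400 = √117 - 400 = 3*√13 - 400 = -400 + 3*√13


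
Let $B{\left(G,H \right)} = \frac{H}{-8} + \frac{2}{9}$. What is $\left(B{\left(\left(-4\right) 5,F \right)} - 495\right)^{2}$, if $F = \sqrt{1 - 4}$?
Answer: $\frac{1269069133}{5184} + \frac{4453 i \sqrt{3}}{36} \approx 2.4481 \cdot 10^{5} + 214.25 i$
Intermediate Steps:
$F = i \sqrt{3}$ ($F = \sqrt{-3} = i \sqrt{3} \approx 1.732 i$)
$B{\left(G,H \right)} = \frac{2}{9} - \frac{H}{8}$ ($B{\left(G,H \right)} = H \left(- \frac{1}{8}\right) + 2 \cdot \frac{1}{9} = - \frac{H}{8} + \frac{2}{9} = \frac{2}{9} - \frac{H}{8}$)
$\left(B{\left(\left(-4\right) 5,F \right)} - 495\right)^{2} = \left(\left(\frac{2}{9} - \frac{i \sqrt{3}}{8}\right) - 495\right)^{2} = \left(- \frac{4453}{9} - \frac{i \sqrt{3}}{8}\right)^{2}$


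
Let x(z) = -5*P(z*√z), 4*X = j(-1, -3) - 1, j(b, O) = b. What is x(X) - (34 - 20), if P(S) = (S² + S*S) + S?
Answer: -51/4 + 5*I*√2/4 ≈ -12.75 + 1.7678*I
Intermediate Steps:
P(S) = S + 2*S² (P(S) = (S² + S²) + S = 2*S² + S = S + 2*S²)
X = -½ (X = (-1 - 1)/4 = (¼)*(-2) = -½ ≈ -0.50000)
x(z) = -5*z^(3/2)*(1 + 2*z^(3/2)) (x(z) = -5*z*√z*(1 + 2*(z*√z)) = -5*z^(3/2)*(1 + 2*z^(3/2)))
x(X) - (34 - 20) = (-10*(-½)³ - (-5)*I*√2/4) - (34 - 20) = (-10*(-⅛) - (-5)*I*√2/4) - 1*14 = (5/4 + 5*I*√2/4) - 14 = -51/4 + 5*I*√2/4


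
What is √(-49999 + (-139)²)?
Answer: I*√30678 ≈ 175.15*I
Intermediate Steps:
√(-49999 + (-139)²) = √(-49999 + 19321) = √(-30678) = I*√30678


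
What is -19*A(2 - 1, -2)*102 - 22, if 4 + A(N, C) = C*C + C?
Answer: 3854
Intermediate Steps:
A(N, C) = -4 + C + C² (A(N, C) = -4 + (C*C + C) = -4 + (C² + C) = -4 + (C + C²) = -4 + C + C²)
-19*A(2 - 1, -2)*102 - 22 = -19*(-4 - 2 + (-2)²)*102 - 22 = -19*(-4 - 2 + 4)*102 - 22 = -19*(-2)*102 - 22 = 38*102 - 22 = 3876 - 22 = 3854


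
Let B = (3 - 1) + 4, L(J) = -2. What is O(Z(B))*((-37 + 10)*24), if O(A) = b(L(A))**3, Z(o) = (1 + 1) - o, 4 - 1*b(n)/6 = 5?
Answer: 139968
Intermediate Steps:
b(n) = -6 (b(n) = 24 - 6*5 = 24 - 30 = -6)
B = 6 (B = 2 + 4 = 6)
Z(o) = 2 - o
O(A) = -216 (O(A) = (-6)**3 = -216)
O(Z(B))*((-37 + 10)*24) = -216*(-37 + 10)*24 = -(-5832)*24 = -216*(-648) = 139968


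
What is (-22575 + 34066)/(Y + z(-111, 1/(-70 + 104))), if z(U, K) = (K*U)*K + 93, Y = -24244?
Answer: -13283596/27918667 ≈ -0.47580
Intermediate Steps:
z(U, K) = 93 + U*K² (z(U, K) = U*K² + 93 = 93 + U*K²)
(-22575 + 34066)/(Y + z(-111, 1/(-70 + 104))) = (-22575 + 34066)/(-24244 + (93 - 111/(-70 + 104)²)) = 11491/(-24244 + (93 - 111*(1/34)²)) = 11491/(-24244 + (93 - 111*1/1156)) = 11491/(-24244 + (93 - 111/1156)) = 11491/(-24244 + 107397/1156) = 11491/(-27918667/1156) = 11491*(-1156/27918667) = -13283596/27918667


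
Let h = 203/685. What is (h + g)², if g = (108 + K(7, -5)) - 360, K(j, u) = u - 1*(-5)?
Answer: 29727621889/469225 ≈ 63355.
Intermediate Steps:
h = 203/685 (h = 203*(1/685) = 203/685 ≈ 0.29635)
K(j, u) = 5 + u (K(j, u) = u + 5 = 5 + u)
g = -252 (g = (108 + (5 - 5)) - 360 = (108 + 0) - 360 = 108 - 360 = -252)
(h + g)² = (203/685 - 252)² = (-172417/685)² = 29727621889/469225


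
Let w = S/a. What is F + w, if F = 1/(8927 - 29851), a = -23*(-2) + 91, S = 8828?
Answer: 184716935/2866588 ≈ 64.438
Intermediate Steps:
a = 137 (a = 46 + 91 = 137)
w = 8828/137 ≈ 64.438
F = -1/20924 (F = 1/(-20924) = -1/20924 ≈ -4.7792e-5)
F + w = -1/20924 + 8828/137 = 184716935/2866588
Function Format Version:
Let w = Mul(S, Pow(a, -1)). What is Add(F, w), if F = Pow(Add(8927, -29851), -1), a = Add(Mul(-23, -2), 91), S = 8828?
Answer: Rational(184716935, 2866588) ≈ 64.438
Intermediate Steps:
a = 137 (a = Add(46, 91) = 137)
w = Rational(8828, 137) (w = Mul(8828, Pow(137, -1)) = Mul(8828, Rational(1, 137)) = Rational(8828, 137) ≈ 64.438)
F = Rational(-1, 20924) (F = Pow(-20924, -1) = Rational(-1, 20924) ≈ -4.7792e-5)
Add(F, w) = Add(Rational(-1, 20924), Rational(8828, 137)) = Rational(184716935, 2866588)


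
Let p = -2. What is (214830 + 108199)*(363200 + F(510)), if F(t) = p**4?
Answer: 117329301264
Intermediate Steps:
F(t) = 16 (F(t) = (-2)**4 = 16)
(214830 + 108199)*(363200 + F(510)) = (214830 + 108199)*(363200 + 16) = 323029*363216 = 117329301264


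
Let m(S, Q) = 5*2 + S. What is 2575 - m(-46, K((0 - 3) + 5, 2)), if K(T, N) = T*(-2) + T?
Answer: 2611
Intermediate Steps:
K(T, N) = -T (K(T, N) = -2*T + T = -T)
m(S, Q) = 10 + S
2575 - m(-46, K((0 - 3) + 5, 2)) = 2575 - (10 - 46) = 2575 - 1*(-36) = 2575 + 36 = 2611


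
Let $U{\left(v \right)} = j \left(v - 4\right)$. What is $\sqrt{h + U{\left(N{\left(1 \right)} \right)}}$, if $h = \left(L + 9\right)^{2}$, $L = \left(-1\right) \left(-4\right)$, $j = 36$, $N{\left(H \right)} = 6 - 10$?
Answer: $i \sqrt{119} \approx 10.909 i$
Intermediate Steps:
$N{\left(H \right)} = -4$ ($N{\left(H \right)} = 6 - 10 = -4$)
$L = 4$
$U{\left(v \right)} = -144 + 36 v$ ($U{\left(v \right)} = 36 \left(v - 4\right) = 36 \left(-4 + v\right) = -144 + 36 v$)
$h = 169$ ($h = \left(4 + 9\right)^{2} = 13^{2} = 169$)
$\sqrt{h + U{\left(N{\left(1 \right)} \right)}} = \sqrt{169 + \left(-144 + 36 \left(-4\right)\right)} = \sqrt{169 - 288} = \sqrt{-119} = i \sqrt{119}$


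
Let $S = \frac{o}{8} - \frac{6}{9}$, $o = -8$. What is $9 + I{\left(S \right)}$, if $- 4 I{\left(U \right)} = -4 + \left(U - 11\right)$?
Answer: $\frac{79}{6} \approx 13.167$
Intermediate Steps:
$S = - \frac{5}{3}$ ($S = - \frac{8}{8} - \frac{6}{9} = \left(-8\right) \frac{1}{8} - \frac{2}{3} = -1 - \frac{2}{3} = - \frac{5}{3} \approx -1.6667$)
$I{\left(U \right)} = \frac{15}{4} - \frac{U}{4}$ ($I{\left(U \right)} = - \frac{-4 + \left(U - 11\right)}{4} = - \frac{-4 + \left(-11 + U\right)}{4} = - \frac{-15 + U}{4} = \frac{15}{4} - \frac{U}{4}$)
$9 + I{\left(S \right)} = 9 + \left(\frac{15}{4} - - \frac{5}{12}\right) = 9 + \left(\frac{15}{4} + \frac{5}{12}\right) = 9 + \frac{25}{6} = \frac{79}{6}$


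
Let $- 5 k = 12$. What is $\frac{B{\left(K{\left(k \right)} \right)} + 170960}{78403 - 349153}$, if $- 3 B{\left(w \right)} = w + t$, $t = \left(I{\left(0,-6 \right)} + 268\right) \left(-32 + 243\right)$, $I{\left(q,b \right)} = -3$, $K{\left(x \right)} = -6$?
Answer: $- \frac{456971}{812250} \approx -0.5626$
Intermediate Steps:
$k = - \frac{12}{5}$ ($k = \left(- \frac{1}{5}\right) 12 = - \frac{12}{5} \approx -2.4$)
$t = 55915$ ($t = \left(-3 + 268\right) \left(-32 + 243\right) = 265 \cdot 211 = 55915$)
$B{\left(w \right)} = - \frac{55915}{3} - \frac{w}{3}$ ($B{\left(w \right)} = - \frac{w + 55915}{3} = - \frac{55915 + w}{3} = - \frac{55915}{3} - \frac{w}{3}$)
$\frac{B{\left(K{\left(k \right)} \right)} + 170960}{78403 - 349153} = \frac{\left(- \frac{55915}{3} - -2\right) + 170960}{78403 - 349153} = \frac{\left(- \frac{55915}{3} + 2\right) + 170960}{-270750} = \left(- \frac{55909}{3} + 170960\right) \left(- \frac{1}{270750}\right) = \frac{456971}{3} \left(- \frac{1}{270750}\right) = - \frac{456971}{812250}$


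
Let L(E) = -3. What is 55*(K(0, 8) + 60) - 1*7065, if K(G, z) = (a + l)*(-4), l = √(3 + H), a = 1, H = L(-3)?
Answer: -3985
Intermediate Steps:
H = -3
l = 0 (l = √(3 - 3) = √0 = 0)
K(G, z) = -4 (K(G, z) = (1 + 0)*(-4) = 1*(-4) = -4)
55*(K(0, 8) + 60) - 1*7065 = 55*(-4 + 60) - 1*7065 = 55*56 - 7065 = 3080 - 7065 = -3985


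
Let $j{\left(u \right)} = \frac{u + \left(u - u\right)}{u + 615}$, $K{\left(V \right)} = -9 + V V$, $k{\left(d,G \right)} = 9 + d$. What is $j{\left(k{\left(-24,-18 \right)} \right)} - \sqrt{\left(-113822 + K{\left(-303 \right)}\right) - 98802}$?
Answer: $- \frac{1}{40} - 2 i \sqrt{30206} \approx -0.025 - 347.6 i$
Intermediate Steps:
$K{\left(V \right)} = -9 + V^{2}$
$j{\left(u \right)} = \frac{u}{615 + u}$ ($j{\left(u \right)} = \frac{u + 0}{615 + u} = \frac{u}{615 + u}$)
$j{\left(k{\left(-24,-18 \right)} \right)} - \sqrt{\left(-113822 + K{\left(-303 \right)}\right) - 98802} = \frac{9 - 24}{615 + \left(9 - 24\right)} - \sqrt{\left(-113822 - \left(9 - \left(-303\right)^{2}\right)\right) - 98802} = - \frac{15}{615 - 15} - \sqrt{\left(-113822 + \left(-9 + 91809\right)\right) - 98802} = - \frac{15}{600} - \sqrt{\left(-113822 + 91800\right) - 98802} = \left(-15\right) \frac{1}{600} - \sqrt{-22022 - 98802} = - \frac{1}{40} - \sqrt{-120824} = - \frac{1}{40} - 2 i \sqrt{30206}$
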